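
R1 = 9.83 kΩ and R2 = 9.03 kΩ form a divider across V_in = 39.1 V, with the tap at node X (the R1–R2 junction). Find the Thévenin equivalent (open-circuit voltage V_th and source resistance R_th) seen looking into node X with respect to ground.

V_th ≈ 18.7 V, R_th ≈ 4.71 kΩ

V_th is the unloaded tap voltage: V_in · R2/(R1+R2) = 39.1 × 0.4788 = 18.72 V.
Zeroing V_in shorts the top of R1 to ground, so R_th = R1 ‖ R2 = 4.707 kΩ.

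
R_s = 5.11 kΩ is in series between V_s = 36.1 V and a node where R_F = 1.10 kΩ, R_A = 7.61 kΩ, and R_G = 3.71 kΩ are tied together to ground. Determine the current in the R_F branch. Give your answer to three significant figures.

Combine the parallel branches: R_p = (1/1.10 + 1/7.61 + 1/3.71)⁻¹ = 0.7633 kΩ.
V_A = 36.1 × 0.7633/5.873 = 4.692 V.
I(R_F) = V_A / R_F = 4.692/1.10 = 4.265 mA.

I ≈ 4.27 mA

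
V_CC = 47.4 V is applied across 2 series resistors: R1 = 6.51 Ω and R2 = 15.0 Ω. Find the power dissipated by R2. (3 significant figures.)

Series current I = V_CC/ΣR = 47.4/21.51 = 2.204 A.
V(R2) = I·R = 33.05 V; P = V·I = 33.05 × 2.204 = 72.84 W.

P ≈ 72.8 W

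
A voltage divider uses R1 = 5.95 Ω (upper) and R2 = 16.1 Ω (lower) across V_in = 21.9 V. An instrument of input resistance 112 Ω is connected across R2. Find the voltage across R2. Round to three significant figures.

R2 ‖ R_L = (16.1 × 112)/(16.1 + 112) = 14.08 Ω.
Now apply the divider: V_out = 21.9 × 0.7029 = 15.39 V.

V_out ≈ 15.4 V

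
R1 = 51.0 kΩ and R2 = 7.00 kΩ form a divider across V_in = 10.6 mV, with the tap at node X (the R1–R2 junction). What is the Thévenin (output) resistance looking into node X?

R_th ≈ 6.16 kΩ

Zeroing V_in shorts the top of R1 to ground, so R_th = R1 ‖ R2 = 6.155 kΩ.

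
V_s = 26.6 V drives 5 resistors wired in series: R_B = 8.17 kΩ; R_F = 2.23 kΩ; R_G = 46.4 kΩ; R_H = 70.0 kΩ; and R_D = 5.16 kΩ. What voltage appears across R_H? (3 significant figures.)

Series total: ΣR = 8.17 + 2.23 + 46.4 + 70.0 + 5.16 = 132.0 kΩ.
Voltage divider: V = V_s · (70.00 / 132.0) = 26.6 × 0.5305 = 14.11 V.

V ≈ 14.1 V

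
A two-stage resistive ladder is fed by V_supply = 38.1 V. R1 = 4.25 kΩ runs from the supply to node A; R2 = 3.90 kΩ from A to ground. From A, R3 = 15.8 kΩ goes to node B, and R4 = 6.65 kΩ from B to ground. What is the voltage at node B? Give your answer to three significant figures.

V_B ≈ 4.95 V

Node A sees R2 in parallel with the series input of stage 2, R3 + R4 = 22.45 kΩ.
R2 ‖ (R3+R4) = 3.323 kΩ.
V_A = 38.1 × 3.323/(4.25 + 3.323) = 16.72 V.
Stage 2 is unloaded, so V_B = V_A · R4/(R3+R4) = 16.72 × 6.65/22.45 = 4.952 V.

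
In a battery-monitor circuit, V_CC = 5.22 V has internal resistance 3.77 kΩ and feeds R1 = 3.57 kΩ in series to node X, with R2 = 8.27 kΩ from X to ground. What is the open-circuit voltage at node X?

R1' = 3.77 + 3.57 = 7.340 kΩ (source resistance + R1).
V_th is the unloaded tap voltage: V_CC · R2/(R1'+R2) = 5.22 × 0.5298 = 2.765 V.

V_th ≈ 2.77 V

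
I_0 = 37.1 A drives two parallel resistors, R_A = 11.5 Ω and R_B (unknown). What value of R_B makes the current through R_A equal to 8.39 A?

The fraction through R_A equals R_B/(R_A+R_B).
8.39/37.1 = R_B/(R_A + R_B) → R_B = R_A · (0.2261)/(1 − 0.2261) = 11.5 × 0.2922 = 3.361 Ω.

R_B ≈ 3.36 Ω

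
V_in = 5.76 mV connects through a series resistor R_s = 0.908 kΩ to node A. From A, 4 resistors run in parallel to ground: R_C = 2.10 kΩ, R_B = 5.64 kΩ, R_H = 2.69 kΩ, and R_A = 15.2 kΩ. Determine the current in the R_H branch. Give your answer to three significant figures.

Equivalent of the parallel group: R_p = 0.9166 kΩ.
V_A by voltage divider: V_A = 5.76 × 0.9166/(0.908 + 0.9166) = 2.894 mV.
Branch current I = V_A/R_H = 2.894/2.69 = 1.076 µA.
(Equivalently: I_total = 3.157 µA, then current-divider fraction G_k/ΣG = 0.3407.)

I ≈ 1.08 µA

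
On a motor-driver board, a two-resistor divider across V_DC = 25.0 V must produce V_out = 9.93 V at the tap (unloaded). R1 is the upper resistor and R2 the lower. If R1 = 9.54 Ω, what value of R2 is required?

R2 ≈ 6.29 Ω

V_out/V_DC = R2/(R1+R2) = 0.3972.
So R2 = R1 · V_out/(V_DC − V_out) = 9.54 × 9.93/(25.0 − 9.93) = 9.54 × 0.6589 = 6.286 Ω.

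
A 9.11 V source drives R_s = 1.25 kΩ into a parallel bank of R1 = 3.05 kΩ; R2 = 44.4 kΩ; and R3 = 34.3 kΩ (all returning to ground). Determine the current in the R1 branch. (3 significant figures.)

I ≈ 2.03 mA

Combine the parallel branches: R_p = (1/3.05 + 1/44.4 + 1/34.3)⁻¹ = 2.635 kΩ.
Node voltage V_A = V_DC · R_p/(R_s + R_p) = 9.11 × 0.6782 = 6.179 V.
I(R1) = V_A / R1 = 6.179/3.05 = 2.026 mA.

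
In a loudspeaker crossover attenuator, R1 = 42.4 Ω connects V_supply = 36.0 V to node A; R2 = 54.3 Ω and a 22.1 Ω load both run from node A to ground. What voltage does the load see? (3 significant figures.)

First combine the lower leg with the load: R2 ‖ R_L = 15.71 Ω.
Then V_out = V_supply · R2'/(R1 + R2') = 36.0 × 15.71/58.11 = 9.731 V.

V_out ≈ 9.73 V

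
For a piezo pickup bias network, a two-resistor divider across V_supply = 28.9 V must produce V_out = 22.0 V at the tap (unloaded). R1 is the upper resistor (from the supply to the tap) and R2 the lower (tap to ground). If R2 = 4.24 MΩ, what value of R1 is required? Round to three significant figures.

V_out/V_supply = R2/(R1+R2) = 0.7612.
R1 = R2·(1/k − 1) = 4.24 × 0.3136 = 1.330 MΩ.

R1 ≈ 1.33 MΩ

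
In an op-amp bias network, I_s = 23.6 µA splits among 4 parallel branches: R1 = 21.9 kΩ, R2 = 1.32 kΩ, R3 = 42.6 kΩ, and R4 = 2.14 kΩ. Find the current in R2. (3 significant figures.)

ΣG = 1/21.9 + 1/1.32 + 1/42.6 + 1/2.14 = 1.294.
Current divider: I(R2) = I_s · G_k/ΣG = 23.6 × (0.7576/1.294) = 23.6 × 0.5855 = 13.82 µA.

I ≈ 13.8 µA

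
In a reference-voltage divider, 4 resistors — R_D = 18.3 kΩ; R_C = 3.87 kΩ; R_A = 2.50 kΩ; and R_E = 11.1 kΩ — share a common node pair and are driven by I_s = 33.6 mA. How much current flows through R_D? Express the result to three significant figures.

I ≈ 2.29 mA

ΣG = 1/18.3 + 1/3.87 + 1/2.50 + 1/11.1 = 0.8031.
R_D takes the fraction G_k/ΣG = 0.05464/0.8031 = 0.06804, so I = 33.6 × 0.06804 = 2.286 mA.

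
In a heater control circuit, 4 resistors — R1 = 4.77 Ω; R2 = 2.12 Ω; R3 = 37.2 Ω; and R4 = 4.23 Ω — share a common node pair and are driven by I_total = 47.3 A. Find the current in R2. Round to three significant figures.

I ≈ 23.6 A

Conductances: ΣG = 1/4.77 + 1/2.12 + 1/37.2 + 1/4.23 = 0.9446 (1/Ω).
By the current-divider rule, I = I_total · G_k/ΣG = 47.3 × 0.4993 = 23.62 A.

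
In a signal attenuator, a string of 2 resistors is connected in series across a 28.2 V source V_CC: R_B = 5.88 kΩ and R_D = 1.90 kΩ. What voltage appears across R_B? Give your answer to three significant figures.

V ≈ 21.3 V

ΣR = 5.88 + 1.90 = 7.780 kΩ.
By the voltage-divider rule, V = 28.2 × 5.880/7.780 = 21.31 V.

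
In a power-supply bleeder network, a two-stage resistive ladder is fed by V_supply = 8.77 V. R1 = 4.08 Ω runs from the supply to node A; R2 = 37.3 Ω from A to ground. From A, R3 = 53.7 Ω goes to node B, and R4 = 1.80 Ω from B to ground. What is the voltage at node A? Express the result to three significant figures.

The second stage (R3 + R4 = 55.50 Ω) loads node A in parallel with R2.
R2 ‖ (R3+R4) = 22.31 Ω.
So V_A = 8.77 × 0.8454 = 7.414 V.

V_A ≈ 7.41 V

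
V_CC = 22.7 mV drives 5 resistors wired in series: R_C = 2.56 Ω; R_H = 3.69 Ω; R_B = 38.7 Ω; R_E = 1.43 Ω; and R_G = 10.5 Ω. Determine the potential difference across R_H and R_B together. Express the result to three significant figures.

V ≈ 16.9 mV

Total series resistance ΣR = 2.56 + 3.69 + 38.7 + 1.43 + 10.5 = 56.88 Ω.
R_{R_H..R_B} = 3.69 + 38.7 = 42.39 Ω.
By the voltage-divider rule, V = 22.7 × 42.39/56.88 = 16.92 mV.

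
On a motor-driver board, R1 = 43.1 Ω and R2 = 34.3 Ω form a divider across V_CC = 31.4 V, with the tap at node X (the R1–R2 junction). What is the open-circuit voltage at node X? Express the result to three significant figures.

V_th is the unloaded tap voltage: V_CC · R2/(R1+R2) = 31.4 × 0.4432 = 13.91 V.

V_th ≈ 13.9 V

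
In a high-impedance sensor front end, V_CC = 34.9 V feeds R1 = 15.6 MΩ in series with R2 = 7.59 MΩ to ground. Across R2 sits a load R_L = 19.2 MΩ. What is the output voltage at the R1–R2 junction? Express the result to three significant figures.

V_out ≈ 9.02 V

R2 ‖ R_L = (7.59 × 19.2)/(7.59 + 19.2) = 5.440 MΩ.
Voltage divider with the loaded lower leg: V_out = 34.9 × 5.440/(15.6 + 5.440) = 34.9 × 0.2585 = 9.023 V.
(Unloaded it would be 11.4 V; the load pulls it down.)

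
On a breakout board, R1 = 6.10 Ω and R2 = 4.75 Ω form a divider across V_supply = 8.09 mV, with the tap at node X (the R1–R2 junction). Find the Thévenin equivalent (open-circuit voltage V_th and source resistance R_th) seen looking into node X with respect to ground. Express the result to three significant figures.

V_th ≈ 3.54 mV, R_th ≈ 2.67 Ω

Open-circuit (no load on X): V_th = V_supply · R2/(R1 + R2) = 8.09 × 4.75/(6.100 + 4.75) = 3.542 mV.
Zeroing V_supply shorts the top of R1 to ground, so R_th = R1 ‖ R2 = 2.671 Ω.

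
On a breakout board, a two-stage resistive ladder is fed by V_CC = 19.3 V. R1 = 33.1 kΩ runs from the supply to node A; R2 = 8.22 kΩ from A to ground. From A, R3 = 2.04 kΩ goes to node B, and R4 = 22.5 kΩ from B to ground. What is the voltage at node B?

The second stage (R3 + R4 = 24.54 kΩ) loads node A in parallel with R2.
R2 ‖ (R3+R4) = 6.157 kΩ.
So V_A = 19.3 × 0.1568 = 3.027 V.
Then the unloaded second divider: V_B = V_A × R4/(R3+R4) = 3.027 × 0.9169 = 2.776 V.

V_B ≈ 2.78 V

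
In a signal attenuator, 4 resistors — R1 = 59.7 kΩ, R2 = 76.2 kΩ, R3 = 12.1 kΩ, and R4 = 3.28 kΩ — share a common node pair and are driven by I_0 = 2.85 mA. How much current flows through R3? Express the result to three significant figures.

Total conductance ΣG = 1/59.7 + 1/76.2 + 1/12.1 + 1/3.28 = 0.4174 (units of 1/kΩ).
R3 takes the fraction G_k/ΣG = 0.08264/0.4174 = 0.1980, so I = 2.85 × 0.1980 = 0.5643 mA.

I ≈ 0.564 mA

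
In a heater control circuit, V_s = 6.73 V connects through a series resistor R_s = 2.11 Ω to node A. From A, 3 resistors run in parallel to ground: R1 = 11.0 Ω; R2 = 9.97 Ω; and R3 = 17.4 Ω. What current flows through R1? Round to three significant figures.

I ≈ 0.401 A

Combine the parallel branches: R_p = (1/11.0 + 1/9.97 + 1/17.4)⁻¹ = 4.021 Ω.
V_A = 6.73 × 4.021/6.131 = 4.414 V.
Branch current I = V_A/R1 = 4.414/11.0 = 0.4013 A.
(Check via current divider: I_total = 1.098 A; share G_k/ΣG = 0.3656 → same result.)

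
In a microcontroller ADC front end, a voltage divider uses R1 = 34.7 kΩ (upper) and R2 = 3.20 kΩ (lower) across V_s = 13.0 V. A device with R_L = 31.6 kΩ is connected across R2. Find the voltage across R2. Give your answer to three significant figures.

V_out ≈ 1.00 V

The load sits in parallel with R2, giving an effective lower resistance R2' = R2·R_L/(R2+R_L) = 2.906 kΩ.
Now apply the divider: V_out = 13.0 × 0.07727 = 1.004 V.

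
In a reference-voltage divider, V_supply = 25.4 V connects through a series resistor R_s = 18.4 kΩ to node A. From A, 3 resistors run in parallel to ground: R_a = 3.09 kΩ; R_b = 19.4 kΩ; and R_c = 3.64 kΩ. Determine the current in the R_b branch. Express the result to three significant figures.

I ≈ 0.101 mA

Combine the parallel branches: R_p = (1/3.09 + 1/19.4 + 1/3.64)⁻¹ = 1.539 kΩ.
V_A = 25.4 × 1.539/19.94 = 1.960 V.
I(R_b) = V_A / R_b = 1.960/19.4 = 0.1010 mA.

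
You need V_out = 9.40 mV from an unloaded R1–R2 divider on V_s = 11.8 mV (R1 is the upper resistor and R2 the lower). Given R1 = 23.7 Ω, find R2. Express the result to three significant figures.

Required fraction k = V_out/V_s = 0.7966.
So R2 = R1 · V_out/(V_s − V_out) = 23.7 × 9.40/(11.8 − 9.40) = 23.7 × 3.917 = 92.82 Ω.

R2 ≈ 92.8 Ω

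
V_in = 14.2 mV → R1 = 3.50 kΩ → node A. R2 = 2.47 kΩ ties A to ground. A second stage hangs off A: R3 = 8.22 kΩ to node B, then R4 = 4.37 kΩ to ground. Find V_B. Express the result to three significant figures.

V_B ≈ 1.83 mV

Looking into the second stage from A: R3 + R4 = 12.59 kΩ appears in parallel with R2.
R2 ‖ (R3+R4) = 2.065 kΩ.
V_A = 14.2 × 2.065/(3.50 + 2.065) = 5.269 mV.
Then the unloaded second divider: V_B = V_A × R4/(R3+R4) = 5.269 × 0.3471 = 1.829 mV.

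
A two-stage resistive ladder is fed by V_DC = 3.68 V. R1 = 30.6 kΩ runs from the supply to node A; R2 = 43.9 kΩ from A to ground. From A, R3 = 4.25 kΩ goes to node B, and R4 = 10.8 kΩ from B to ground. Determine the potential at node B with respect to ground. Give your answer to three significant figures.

V_B ≈ 0.708 V

The second stage (R3 + R4 = 15.05 kΩ) loads node A in parallel with R2.
Effective lower resistance at A: R2 ‖ 15.05 = 11.21 kΩ.
First divider: V_A = V_DC · 11.21/(30.6 + 11.21) = 0.9865 V.
Stage 2 is unloaded, so V_B = V_A · R4/(R3+R4) = 0.9865 × 10.8/15.05 = 0.7079 V.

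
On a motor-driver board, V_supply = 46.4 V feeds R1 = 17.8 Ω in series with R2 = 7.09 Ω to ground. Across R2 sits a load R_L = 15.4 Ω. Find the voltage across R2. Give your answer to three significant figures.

V_out ≈ 9.94 V

First combine the lower leg with the load: R2 ‖ R_L = 4.855 Ω.
Voltage divider with the loaded lower leg: V_out = 46.4 × 4.855/(17.8 + 4.855) = 46.4 × 0.2143 = 9.943 V.
(Unloaded it would be 13.2 V; the load pulls it down.)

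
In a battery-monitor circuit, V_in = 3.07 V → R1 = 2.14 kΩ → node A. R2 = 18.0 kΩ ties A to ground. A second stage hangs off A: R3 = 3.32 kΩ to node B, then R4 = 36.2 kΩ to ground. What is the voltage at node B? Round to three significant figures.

The second stage (R3 + R4 = 39.52 kΩ) loads node A in parallel with R2.
Effective lower resistance at A: R2 ‖ 39.52 = 12.37 kΩ.
V_A = 3.07 × 12.37/(2.14 + 12.37) = 2.617 V.
Then the unloaded second divider: V_B = V_A × R4/(R3+R4) = 2.617 × 0.9160 = 2.397 V.

V_B ≈ 2.40 V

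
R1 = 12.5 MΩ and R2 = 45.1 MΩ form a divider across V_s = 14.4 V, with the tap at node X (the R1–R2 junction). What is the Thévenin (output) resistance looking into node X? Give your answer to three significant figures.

Looking into X with the source shorted: R_th = R1·R2/(R1+R2) = 12.50 × 45.1/57.60 = 9.787 MΩ.

R_th ≈ 9.79 MΩ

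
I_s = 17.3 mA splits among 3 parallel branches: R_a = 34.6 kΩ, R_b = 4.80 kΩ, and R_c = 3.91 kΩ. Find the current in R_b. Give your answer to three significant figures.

I ≈ 7.31 mA

ΣG = 1/34.6 + 1/4.80 + 1/3.91 = 0.4930.
Current divider: I(R_b) = I_s · G_k/ΣG = 17.3 × (0.2083/0.4930) = 17.3 × 0.4226 = 7.311 mA.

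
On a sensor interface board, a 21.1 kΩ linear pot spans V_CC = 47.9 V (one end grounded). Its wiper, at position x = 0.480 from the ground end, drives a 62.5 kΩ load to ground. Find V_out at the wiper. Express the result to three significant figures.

Split the track: R_lower = x·R_p = 10.13 kΩ, R_upper = (1−x)·R_p = 10.97 kΩ.
Lower segment in parallel with the load: 10.13 ‖ 62.5 = 8.716 kΩ.
V_out = 47.9 × 8.716/(10.97 + 8.716) = 21.21 V.

V_out ≈ 21.2 V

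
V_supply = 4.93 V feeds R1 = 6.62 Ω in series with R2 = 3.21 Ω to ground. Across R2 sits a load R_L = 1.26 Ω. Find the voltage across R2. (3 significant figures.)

V_out ≈ 0.593 V

The load sits in parallel with R2, giving an effective lower resistance R2' = R2·R_L/(R2+R_L) = 0.9048 Ω.
Voltage divider with the loaded lower leg: V_out = 4.93 × 0.9048/(6.62 + 0.9048) = 4.93 × 0.1202 = 0.5928 V.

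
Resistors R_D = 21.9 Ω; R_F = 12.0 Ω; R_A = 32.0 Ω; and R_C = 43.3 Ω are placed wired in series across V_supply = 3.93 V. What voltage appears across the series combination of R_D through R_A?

V ≈ 2.37 V

Series total: ΣR = 21.9 + 12.0 + 32.0 + 43.3 = 109.2 Ω.
R_{R_D..R_A} = 21.9 + 12.0 + 32.0 = 65.90 Ω.
Voltage divider: V = V_supply · (65.90 / 109.2) = 3.93 × 0.6035 = 2.372 V.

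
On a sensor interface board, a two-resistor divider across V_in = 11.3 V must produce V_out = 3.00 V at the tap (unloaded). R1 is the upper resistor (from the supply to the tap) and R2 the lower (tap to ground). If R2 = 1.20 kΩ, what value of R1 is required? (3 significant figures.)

R1 ≈ 3.32 kΩ

The divider ratio is R2/(R1+R2) = 3.00/11.3 = 0.2655.
So R1 = R2 · (V_in/V_out − 1) = 1.20 × (11.3/3.00 − 1) = 1.20 × 2.767 = 3.320 kΩ.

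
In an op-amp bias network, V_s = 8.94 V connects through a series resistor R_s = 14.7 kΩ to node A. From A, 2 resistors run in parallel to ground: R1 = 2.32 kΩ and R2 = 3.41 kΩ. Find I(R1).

I ≈ 0.331 mA

Equivalent of the parallel group: R_p = 1.381 kΩ.
V_A = 8.94 × 1.381/16.08 = 0.7676 V.
I(R1) = V_A / R1 = 0.7676/2.32 = 0.3309 mA.
(Check via current divider: I_total = 0.5559 mA; share G_k/ΣG = 0.5951 → same result.)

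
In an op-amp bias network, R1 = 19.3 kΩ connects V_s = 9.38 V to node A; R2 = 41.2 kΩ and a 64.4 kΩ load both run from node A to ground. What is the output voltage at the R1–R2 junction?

V_out ≈ 5.31 V

R2 ‖ R_L = (41.2 × 64.4)/(41.2 + 64.4) = 25.13 kΩ.
Voltage divider with the loaded lower leg: V_out = 9.38 × 25.13/(19.3 + 25.13) = 9.38 × 0.5656 = 5.305 V.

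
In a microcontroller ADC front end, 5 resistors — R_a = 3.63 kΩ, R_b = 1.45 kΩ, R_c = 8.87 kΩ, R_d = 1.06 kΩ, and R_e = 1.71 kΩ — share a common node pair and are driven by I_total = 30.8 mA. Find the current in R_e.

I ≈ 6.91 mA

Total conductance ΣG = 1/3.63 + 1/1.45 + 1/8.87 + 1/1.06 + 1/1.71 = 2.606 (units of 1/kΩ).
Current divider: I(R_e) = I_total · G_k/ΣG = 30.8 × (0.5848/2.606) = 30.8 × 0.2244 = 6.911 mA.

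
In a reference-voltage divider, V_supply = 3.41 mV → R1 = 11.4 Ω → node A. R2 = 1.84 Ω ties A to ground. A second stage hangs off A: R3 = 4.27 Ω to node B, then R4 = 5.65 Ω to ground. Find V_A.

Looking into the second stage from A: R3 + R4 = 9.920 Ω appears in parallel with R2.
Effective lower resistance at A: R2 ‖ 9.920 = 1.552 Ω.
So V_A = 3.41 × 0.1198 = 0.4086 mV.

V_A ≈ 0.409 mV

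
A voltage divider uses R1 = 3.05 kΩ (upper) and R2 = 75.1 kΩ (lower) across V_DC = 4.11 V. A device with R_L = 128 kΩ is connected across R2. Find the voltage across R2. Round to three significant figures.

R2 ‖ R_L = (75.1 × 128)/(75.1 + 128) = 47.33 kΩ.
Then V_out = V_DC · R2'/(R1 + R2') = 4.11 × 47.33/50.38 = 3.861 V.

V_out ≈ 3.86 V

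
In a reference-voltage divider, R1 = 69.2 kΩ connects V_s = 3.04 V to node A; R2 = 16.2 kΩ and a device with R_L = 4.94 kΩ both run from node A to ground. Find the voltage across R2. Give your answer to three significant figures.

First combine the lower leg with the load: R2 ‖ R_L = 3.786 kΩ.
Voltage divider with the loaded lower leg: V_out = 3.04 × 3.786/(69.2 + 3.786) = 3.04 × 0.05187 = 0.1577 V.
(Unloaded it would be 0.577 V; the load pulls it down.)

V_out ≈ 0.158 V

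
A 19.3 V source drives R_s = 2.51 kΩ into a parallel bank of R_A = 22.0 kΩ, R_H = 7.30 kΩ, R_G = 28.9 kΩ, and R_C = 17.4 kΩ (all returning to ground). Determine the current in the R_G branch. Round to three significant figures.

I ≈ 0.395 mA

Equivalent of the parallel group: R_p = 3.643 kΩ.
V_A by voltage divider: V_A = 19.3 × 3.643/(2.51 + 3.643) = 11.43 V.
I(R_G) = V_A / R_G = 11.43/28.9 = 0.3954 mA.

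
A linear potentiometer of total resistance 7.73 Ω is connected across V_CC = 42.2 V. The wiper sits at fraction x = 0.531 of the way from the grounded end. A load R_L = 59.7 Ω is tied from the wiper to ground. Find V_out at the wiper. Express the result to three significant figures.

Split the track: R_lower = x·R_p = 4.105 Ω, R_upper = (1−x)·R_p = 3.625 Ω.
Lower segment in parallel with the load: 4.105 ‖ 59.7 = 3.841 Ω.
Then V_out = V_CC · 3.841/(3.625 + 3.841) = 21.71 V.
(Unloaded: V_out = x·V_CC = 22.4 V.)

V_out ≈ 21.7 V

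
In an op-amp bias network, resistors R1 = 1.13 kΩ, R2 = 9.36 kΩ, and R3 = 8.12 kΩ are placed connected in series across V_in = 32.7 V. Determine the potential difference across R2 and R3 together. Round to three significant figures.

Total series resistance ΣR = 1.13 + 9.36 + 8.12 = 18.61 kΩ.
R_{R2..R3} = 9.36 + 8.12 = 17.48 kΩ.
Voltage divider: V = V_in · (17.48 / 18.61) = 32.7 × 0.9393 = 30.71 V.

V ≈ 30.7 V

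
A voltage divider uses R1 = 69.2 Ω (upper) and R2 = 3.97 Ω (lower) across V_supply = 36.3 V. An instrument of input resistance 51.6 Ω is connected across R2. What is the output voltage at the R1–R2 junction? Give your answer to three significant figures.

V_out ≈ 1.84 V

First combine the lower leg with the load: R2 ‖ R_L = 3.686 Ω.
Now apply the divider: V_out = 36.3 × 0.05058 = 1.836 V.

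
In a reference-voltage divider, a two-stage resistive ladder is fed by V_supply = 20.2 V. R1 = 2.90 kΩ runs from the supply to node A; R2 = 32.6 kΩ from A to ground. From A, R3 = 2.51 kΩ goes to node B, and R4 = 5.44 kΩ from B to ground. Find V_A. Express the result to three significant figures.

Node A sees R2 in parallel with the series input of stage 2, R3 + R4 = 7.950 kΩ.
R2 ‖ (R3+R4) = 6.391 kΩ.
First divider: V_A = V_supply · 6.391/(2.90 + 6.391) = 13.90 V.

V_A ≈ 13.9 V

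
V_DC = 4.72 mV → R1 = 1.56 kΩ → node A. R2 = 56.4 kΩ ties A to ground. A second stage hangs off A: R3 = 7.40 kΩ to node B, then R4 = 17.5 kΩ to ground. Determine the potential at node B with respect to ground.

Looking into the second stage from A: R3 + R4 = 24.90 kΩ appears in parallel with R2.
Effective lower resistance at A: R2 ‖ 24.90 = 17.27 kΩ.
First divider: V_A = V_DC · 17.27/(1.56 + 17.27) = 4.329 mV.
Then the unloaded second divider: V_B = V_A × R4/(R3+R4) = 4.329 × 0.7028 = 3.043 mV.

V_B ≈ 3.04 mV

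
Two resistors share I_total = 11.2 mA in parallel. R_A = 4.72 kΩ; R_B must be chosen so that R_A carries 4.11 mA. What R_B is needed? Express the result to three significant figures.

R_B ≈ 2.74 kΩ

The fraction through R_A equals R_B/(R_A+R_B).
4.11/11.2 = R_B/(R_A + R_B) → R_B = R_A · (0.3670)/(1 − 0.3670) = 4.72 × 0.5797 = 2.736 kΩ.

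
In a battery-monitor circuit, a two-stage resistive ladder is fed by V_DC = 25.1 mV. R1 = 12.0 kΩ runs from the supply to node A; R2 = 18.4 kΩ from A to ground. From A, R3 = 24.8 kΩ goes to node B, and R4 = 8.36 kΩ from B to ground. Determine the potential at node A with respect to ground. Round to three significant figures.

V_A ≈ 12.5 mV

The second stage (R3 + R4 = 33.16 kΩ) loads node A in parallel with R2.
Effective lower resistance at A: R2 ‖ 33.16 = 11.83 kΩ.
V_A = 25.1 × 11.83/(12.0 + 11.83) = 12.46 mV.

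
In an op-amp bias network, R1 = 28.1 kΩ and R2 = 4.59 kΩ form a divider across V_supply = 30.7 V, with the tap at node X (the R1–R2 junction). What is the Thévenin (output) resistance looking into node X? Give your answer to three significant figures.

With V_supply suppressed (replaced by a short), R_th = R1 ‖ R2 = (28.10 × 4.59)/(28.10 + 4.59) = 3.946 kΩ.

R_th ≈ 3.95 kΩ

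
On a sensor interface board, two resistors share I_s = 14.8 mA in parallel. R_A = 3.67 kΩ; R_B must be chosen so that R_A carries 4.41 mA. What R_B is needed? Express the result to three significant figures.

The fraction through R_A equals R_B/(R_A+R_B).
With f = 0.2980, R_B = R_A · f/(1−f) = 3.67 × 0.4244 = 1.558 kΩ.

R_B ≈ 1.56 kΩ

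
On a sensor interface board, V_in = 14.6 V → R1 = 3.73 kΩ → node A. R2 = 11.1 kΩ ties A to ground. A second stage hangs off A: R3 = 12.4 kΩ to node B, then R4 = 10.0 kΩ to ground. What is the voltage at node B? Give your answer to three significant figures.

V_B ≈ 4.34 V

Node A sees R2 in parallel with the series input of stage 2, R3 + R4 = 22.40 kΩ.
Effective lower resistance at A: R2 ‖ 22.40 = 7.422 kΩ.
So V_A = 14.6 × 0.6655 = 9.717 V.
Stage 2 is unloaded, so V_B = V_A · R4/(R3+R4) = 9.717 × 10.0/22.40 = 4.338 V.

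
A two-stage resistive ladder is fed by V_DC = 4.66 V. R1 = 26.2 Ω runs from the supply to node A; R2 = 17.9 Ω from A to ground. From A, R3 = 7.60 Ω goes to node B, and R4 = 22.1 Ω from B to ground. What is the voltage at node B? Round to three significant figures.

V_B ≈ 1.04 V

The second stage (R3 + R4 = 29.70 Ω) loads node A in parallel with R2.
R2 ‖ (R3+R4) = 11.17 Ω.
So V_A = 4.66 × 0.2989 = 1.393 V.
Stage 2 is unloaded, so V_B = V_A · R4/(R3+R4) = 1.393 × 22.1/29.70 = 1.036 V.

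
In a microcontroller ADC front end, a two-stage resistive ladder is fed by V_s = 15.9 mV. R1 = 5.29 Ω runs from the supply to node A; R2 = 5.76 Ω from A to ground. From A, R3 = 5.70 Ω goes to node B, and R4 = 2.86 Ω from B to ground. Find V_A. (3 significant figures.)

V_A ≈ 6.27 mV

Node A sees R2 in parallel with the series input of stage 2, R3 + R4 = 8.560 Ω.
Effective lower resistance at A: R2 ‖ 8.560 = 3.443 Ω.
V_A = 15.9 × 3.443/(5.29 + 3.443) = 6.269 mV.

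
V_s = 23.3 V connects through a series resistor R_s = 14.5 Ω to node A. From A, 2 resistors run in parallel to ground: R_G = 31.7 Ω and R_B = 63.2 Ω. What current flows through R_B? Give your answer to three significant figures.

I ≈ 0.219 A

Equivalent of the parallel group: R_p = 21.11 Ω.
Node voltage V_A = V_s · R_p/(R_s + R_p) = 23.3 × 0.5928 = 13.81 V.
Branch current I = V_A/R_B = 13.81/63.2 = 0.2186 A.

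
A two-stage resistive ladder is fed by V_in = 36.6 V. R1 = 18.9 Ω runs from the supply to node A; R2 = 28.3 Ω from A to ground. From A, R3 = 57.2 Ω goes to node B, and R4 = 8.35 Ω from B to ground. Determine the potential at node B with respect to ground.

V_B ≈ 2.38 V

The second stage (R3 + R4 = 65.55 Ω) loads node A in parallel with R2.
Effective lower resistance at A: R2 ‖ 65.55 = 19.77 Ω.
V_A = 36.6 × 19.77/(18.9 + 19.77) = 18.71 V.
Stage 2 is unloaded, so V_B = V_A · R4/(R3+R4) = 18.71 × 8.35/65.55 = 2.383 V.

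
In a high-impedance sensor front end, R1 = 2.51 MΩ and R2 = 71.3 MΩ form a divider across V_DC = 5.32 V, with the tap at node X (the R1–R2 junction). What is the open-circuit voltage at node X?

Open-circuit (no load on X): V_th = V_DC · R2/(R1 + R2) = 5.32 × 71.3/(2.510 + 71.3) = 5.139 V.

V_th ≈ 5.14 V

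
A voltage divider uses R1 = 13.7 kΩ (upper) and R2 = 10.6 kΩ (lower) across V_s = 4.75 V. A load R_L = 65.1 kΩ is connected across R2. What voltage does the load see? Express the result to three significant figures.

V_out ≈ 1.90 V

R2 ‖ R_L = (10.6 × 65.1)/(10.6 + 65.1) = 9.116 kΩ.
Then V_out = V_s · R2'/(R1 + R2') = 4.75 × 9.116/22.82 = 1.898 V.
(Unloaded it would be 2.07 V; the load pulls it down.)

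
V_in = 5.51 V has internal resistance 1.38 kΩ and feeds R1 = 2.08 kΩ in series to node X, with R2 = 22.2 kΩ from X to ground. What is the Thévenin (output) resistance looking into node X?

R1' = 1.38 + 2.08 = 3.460 kΩ (source resistance + R1).
Looking into X with the source shorted: R_th = R1'·R2/(R1'+R2) = 3.460 × 22.2/25.66 = 2.993 kΩ.

R_th ≈ 2.99 kΩ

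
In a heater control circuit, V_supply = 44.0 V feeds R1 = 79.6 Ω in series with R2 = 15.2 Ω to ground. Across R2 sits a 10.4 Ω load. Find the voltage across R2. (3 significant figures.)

V_out ≈ 3.17 V

First combine the lower leg with the load: R2 ‖ R_L = 6.175 Ω.
Now apply the divider: V_out = 44.0 × 0.07199 = 3.168 V.
(Unloaded it would be 7.05 V; the load pulls it down.)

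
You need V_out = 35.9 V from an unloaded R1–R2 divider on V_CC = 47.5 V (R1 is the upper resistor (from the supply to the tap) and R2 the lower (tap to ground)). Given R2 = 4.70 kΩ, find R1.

Required fraction k = V_out/V_CC = 0.7558.
R1 = R2·(1/k − 1) = 4.70 × 0.3231 = 1.519 kΩ.

R1 ≈ 1.52 kΩ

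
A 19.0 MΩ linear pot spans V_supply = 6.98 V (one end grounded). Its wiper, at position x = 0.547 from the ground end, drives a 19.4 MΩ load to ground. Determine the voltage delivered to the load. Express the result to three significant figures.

V_out ≈ 3.07 V

The pot divides into 8.607 MΩ above the wiper and 10.39 MΩ below.
R_L loads the lower segment: effective lower R = 6.768 MΩ.
Loaded-divider output: V_out = 6.98 × 0.4402 = 3.072 V.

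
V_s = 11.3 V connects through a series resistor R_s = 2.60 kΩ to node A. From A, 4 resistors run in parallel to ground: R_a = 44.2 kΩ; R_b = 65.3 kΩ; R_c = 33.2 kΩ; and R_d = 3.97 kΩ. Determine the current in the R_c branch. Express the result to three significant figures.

I ≈ 0.186 mA

Equivalent of the parallel group: R_p = 3.126 kΩ.
V_A = 11.3 × 3.126/5.726 = 6.169 V.
Branch current I = V_A/R_c = 6.169/33.2 = 0.1858 mA.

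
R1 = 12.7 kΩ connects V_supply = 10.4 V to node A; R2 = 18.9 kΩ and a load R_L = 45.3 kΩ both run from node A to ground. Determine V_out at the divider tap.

V_out ≈ 5.33 V

R2 ‖ R_L = (18.9 × 45.3)/(18.9 + 45.3) = 13.34 kΩ.
Voltage divider with the loaded lower leg: V_out = 10.4 × 13.34/(12.7 + 13.34) = 10.4 × 0.5122 = 5.327 V.
(Unloaded it would be 6.22 V; the load pulls it down.)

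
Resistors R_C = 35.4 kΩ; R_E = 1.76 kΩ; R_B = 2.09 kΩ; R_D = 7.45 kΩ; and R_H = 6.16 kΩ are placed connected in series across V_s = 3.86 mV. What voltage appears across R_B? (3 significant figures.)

V ≈ 0.153 mV

Series total: ΣR = 35.4 + 1.76 + 2.09 + 7.45 + 6.16 = 52.86 kΩ.
Voltage divider: V = V_s · (2.090 / 52.86) = 3.86 × 0.03954 = 0.1526 mV.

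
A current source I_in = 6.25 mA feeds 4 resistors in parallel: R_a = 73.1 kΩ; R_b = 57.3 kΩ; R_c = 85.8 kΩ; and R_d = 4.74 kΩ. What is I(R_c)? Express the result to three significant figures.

I ≈ 0.287 mA

Total conductance ΣG = 1/73.1 + 1/57.3 + 1/85.8 + 1/4.74 = 0.2538 (units of 1/kΩ).
R_c takes the fraction G_k/ΣG = 0.01166/0.2538 = 0.04593, so I = 6.25 × 0.04593 = 0.2871 mA.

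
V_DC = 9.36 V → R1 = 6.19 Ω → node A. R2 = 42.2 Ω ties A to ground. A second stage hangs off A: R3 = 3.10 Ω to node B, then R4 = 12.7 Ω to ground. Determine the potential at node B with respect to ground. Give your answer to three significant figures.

V_B ≈ 4.89 V

The second stage (R3 + R4 = 15.80 Ω) loads node A in parallel with R2.
R2 ‖ (R3+R4) = 11.50 Ω.
V_A = 9.36 × 11.50/(6.19 + 11.50) = 6.084 V.
V_B = V_A × 0.8038 = 4.890 V.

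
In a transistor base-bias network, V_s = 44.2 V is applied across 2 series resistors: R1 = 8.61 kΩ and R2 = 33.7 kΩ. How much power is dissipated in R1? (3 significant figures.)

Series current I = V_s/ΣR = 44.2/42.31 = 1.045 mA.
P = I²R = 1.091 × 8.61 = 9.396 mW.

P ≈ 9.40 mW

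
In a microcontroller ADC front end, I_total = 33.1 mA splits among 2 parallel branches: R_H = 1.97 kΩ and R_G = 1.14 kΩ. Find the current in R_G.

I ≈ 21.0 mA

Two-branch current divider: I_k = I_total · R_other/(R_1 + R_2).
So I = 33.1 × 1.97/3.110 = 20.97 mA.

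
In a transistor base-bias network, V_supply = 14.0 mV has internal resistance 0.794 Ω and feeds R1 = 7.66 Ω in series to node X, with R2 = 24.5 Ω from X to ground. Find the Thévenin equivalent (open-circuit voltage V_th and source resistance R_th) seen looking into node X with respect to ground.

V_th ≈ 10.4 mV, R_th ≈ 6.29 Ω

R1' = 0.794 + 7.66 = 8.454 Ω (source resistance + R1).
With X open, the divider is unloaded: V_th = 14.0 × 24.5/32.95 = 10.41 mV.
Zeroing V_supply shorts the top of R1' to ground, so R_th = R1' ‖ R2 = 6.285 Ω.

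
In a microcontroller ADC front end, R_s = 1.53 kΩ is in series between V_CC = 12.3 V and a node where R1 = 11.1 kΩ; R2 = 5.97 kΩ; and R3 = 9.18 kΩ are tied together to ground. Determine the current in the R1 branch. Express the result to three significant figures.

Parallel bank: R_p = 1/(1/11.1 + 1/5.97 + 1/9.18) = 2.728 kΩ.
Node voltage V_A = V_CC · R_p/(R_s + R_p) = 12.3 × 0.6407 = 7.881 V.
I(R1) = V_A / R1 = 7.881/11.1 = 0.7100 mA.

I ≈ 0.710 mA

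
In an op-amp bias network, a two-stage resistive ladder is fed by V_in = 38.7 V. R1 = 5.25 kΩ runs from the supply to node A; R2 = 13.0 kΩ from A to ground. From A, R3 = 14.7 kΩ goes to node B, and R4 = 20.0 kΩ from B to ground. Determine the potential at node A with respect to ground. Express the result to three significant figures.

V_A ≈ 24.9 V

Looking into the second stage from A: R3 + R4 = 34.70 kΩ appears in parallel with R2.
Effective lower resistance at A: R2 ‖ 34.70 = 9.457 kΩ.
So V_A = 38.7 × 0.6430 = 24.89 V.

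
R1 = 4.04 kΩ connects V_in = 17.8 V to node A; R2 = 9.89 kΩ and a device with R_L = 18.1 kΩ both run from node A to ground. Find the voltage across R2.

V_out ≈ 10.9 V

First combine the lower leg with the load: R2 ‖ R_L = 6.395 kΩ.
Now apply the divider: V_out = 17.8 × 0.6129 = 10.91 V.
(Unloaded it would be 12.6 V; the load pulls it down.)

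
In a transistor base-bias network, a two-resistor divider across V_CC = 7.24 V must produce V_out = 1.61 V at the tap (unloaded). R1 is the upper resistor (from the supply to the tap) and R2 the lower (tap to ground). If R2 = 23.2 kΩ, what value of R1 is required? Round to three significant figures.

R1 ≈ 81.1 kΩ

Required fraction k = V_out/V_CC = 0.2224.
Rearranging, R1 = R2·(1−k)/k = 23.2 × 3.497 = 81.13 kΩ.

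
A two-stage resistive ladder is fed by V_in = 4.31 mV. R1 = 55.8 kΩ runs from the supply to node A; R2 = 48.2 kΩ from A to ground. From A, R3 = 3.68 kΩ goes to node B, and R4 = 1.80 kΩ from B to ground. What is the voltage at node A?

Node A sees R2 in parallel with the series input of stage 2, R3 + R4 = 5.480 kΩ.
Effective lower resistance at A: R2 ‖ 5.480 = 4.921 kΩ.
So V_A = 4.31 × 0.08104 = 0.3493 mV.

V_A ≈ 0.349 mV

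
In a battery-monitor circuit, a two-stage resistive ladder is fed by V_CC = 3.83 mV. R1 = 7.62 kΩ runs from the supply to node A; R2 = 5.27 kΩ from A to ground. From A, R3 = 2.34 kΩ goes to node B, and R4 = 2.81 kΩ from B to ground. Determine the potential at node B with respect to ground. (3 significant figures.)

V_B ≈ 0.532 mV

Node A sees R2 in parallel with the series input of stage 2, R3 + R4 = 5.150 kΩ.
Effective lower resistance at A: R2 ‖ 5.150 = 2.605 kΩ.
So V_A = 3.83 × 0.2547 = 0.9757 mV.
V_B = V_A × 0.5456 = 0.5324 mV.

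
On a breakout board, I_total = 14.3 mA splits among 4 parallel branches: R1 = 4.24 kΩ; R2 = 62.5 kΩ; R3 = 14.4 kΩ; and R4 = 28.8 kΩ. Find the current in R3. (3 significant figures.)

I ≈ 2.79 mA

ΣG = 1/4.24 + 1/62.5 + 1/14.4 + 1/28.8 = 0.3560.
Current divider: I(R3) = I_total · G_k/ΣG = 14.3 × (0.06944/0.3560) = 14.3 × 0.1951 = 2.789 mA.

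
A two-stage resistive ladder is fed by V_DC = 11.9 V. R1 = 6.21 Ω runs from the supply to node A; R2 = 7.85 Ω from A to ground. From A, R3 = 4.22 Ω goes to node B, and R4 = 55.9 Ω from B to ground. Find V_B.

V_B ≈ 5.84 V

Looking into the second stage from A: R3 + R4 = 60.12 Ω appears in parallel with R2.
R2 ‖ (R3+R4) = 6.943 Ω.
First divider: V_A = V_DC · 6.943/(6.21 + 6.943) = 6.282 V.
V_B = V_A × 0.9298 = 5.841 V.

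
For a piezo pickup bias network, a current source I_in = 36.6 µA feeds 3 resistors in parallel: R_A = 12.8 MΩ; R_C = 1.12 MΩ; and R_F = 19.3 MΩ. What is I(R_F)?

Conductances: ΣG = 1/12.8 + 1/1.12 + 1/19.3 = 1.023 (1/MΩ).
Current divider: I(R_F) = I_in · G_k/ΣG = 36.6 × (0.05181/1.023) = 36.6 × 0.05066 = 1.854 µA.

I ≈ 1.85 µA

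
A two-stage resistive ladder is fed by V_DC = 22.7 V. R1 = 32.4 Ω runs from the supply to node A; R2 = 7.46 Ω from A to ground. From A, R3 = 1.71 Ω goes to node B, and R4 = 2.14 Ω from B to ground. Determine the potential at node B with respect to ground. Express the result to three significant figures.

V_B ≈ 0.917 V

Node A sees R2 in parallel with the series input of stage 2, R3 + R4 = 3.850 Ω.
R2 ‖ (R3+R4) = 2.539 Ω.
V_A = 22.7 × 2.539/(32.4 + 2.539) = 1.650 V.
V_B = V_A × 0.5558 = 0.9171 V.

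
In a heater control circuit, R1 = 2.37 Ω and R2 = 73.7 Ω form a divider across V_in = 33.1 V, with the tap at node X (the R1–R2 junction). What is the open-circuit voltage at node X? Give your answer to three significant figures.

With X open, the divider is unloaded: V_th = 33.1 × 73.7/76.07 = 32.07 V.

V_th ≈ 32.1 V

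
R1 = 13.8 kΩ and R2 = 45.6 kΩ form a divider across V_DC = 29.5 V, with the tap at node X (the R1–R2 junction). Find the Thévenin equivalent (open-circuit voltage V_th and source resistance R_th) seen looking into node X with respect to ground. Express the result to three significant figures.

V_th ≈ 22.6 V, R_th ≈ 10.6 kΩ

Open-circuit (no load on X): V_th = V_DC · R2/(R1 + R2) = 29.5 × 45.6/(13.80 + 45.6) = 22.65 V.
Looking into X with the source shorted: R_th = R1·R2/(R1+R2) = 13.80 × 45.6/59.40 = 10.59 kΩ.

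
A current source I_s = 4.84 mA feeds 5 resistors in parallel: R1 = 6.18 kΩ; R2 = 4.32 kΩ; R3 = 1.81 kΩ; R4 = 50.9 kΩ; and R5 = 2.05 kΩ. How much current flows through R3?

Total conductance ΣG = 1/6.18 + 1/4.32 + 1/1.81 + 1/50.9 + 1/2.05 = 1.453 (units of 1/kΩ).
R3 takes the fraction G_k/ΣG = 0.5525/1.453 = 0.3802, so I = 4.84 × 0.3802 = 1.840 mA.

I ≈ 1.84 mA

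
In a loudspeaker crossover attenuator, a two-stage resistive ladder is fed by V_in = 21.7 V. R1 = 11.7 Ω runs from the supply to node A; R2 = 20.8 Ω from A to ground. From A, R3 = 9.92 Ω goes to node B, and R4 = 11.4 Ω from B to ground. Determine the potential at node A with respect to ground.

V_A ≈ 10.3 V

Looking into the second stage from A: R3 + R4 = 21.32 Ω appears in parallel with R2.
Effective lower resistance at A: R2 ‖ 21.32 = 10.53 Ω.
First divider: V_A = V_in · 10.53/(11.7 + 10.53) = 10.28 V.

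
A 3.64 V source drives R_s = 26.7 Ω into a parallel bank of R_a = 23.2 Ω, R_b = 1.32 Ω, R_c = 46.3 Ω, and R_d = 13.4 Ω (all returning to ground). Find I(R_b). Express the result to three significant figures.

Parallel bank: R_p = 1/(1/23.2 + 1/1.32 + 1/46.3 + 1/13.4) = 1.115 Ω.
V_A by voltage divider: V_A = 3.64 × 1.115/(26.7 + 1.115) = 0.1459 V.
Branch current I = V_A/R_b = 0.1459/1.32 = 0.1105 A.

I ≈ 0.111 A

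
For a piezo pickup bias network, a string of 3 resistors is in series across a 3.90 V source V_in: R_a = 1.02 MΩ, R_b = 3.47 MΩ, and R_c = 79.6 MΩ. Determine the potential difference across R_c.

Series total: ΣR = 1.02 + 3.47 + 79.6 = 84.09 MΩ.
By the voltage-divider rule, V = 3.90 × 79.60/84.09 = 3.692 V.

V ≈ 3.69 V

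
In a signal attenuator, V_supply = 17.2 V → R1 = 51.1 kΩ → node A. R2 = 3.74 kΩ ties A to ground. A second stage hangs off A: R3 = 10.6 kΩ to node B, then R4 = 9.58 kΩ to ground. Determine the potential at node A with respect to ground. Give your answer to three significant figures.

The second stage (R3 + R4 = 20.18 kΩ) loads node A in parallel with R2.
R2 ‖ (R3+R4) = 3.155 kΩ.
So V_A = 17.2 × 0.05816 = 1.000 V.

V_A ≈ 1.00 V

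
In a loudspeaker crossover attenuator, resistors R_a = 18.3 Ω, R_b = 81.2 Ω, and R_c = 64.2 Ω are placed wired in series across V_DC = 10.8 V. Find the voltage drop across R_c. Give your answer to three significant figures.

ΣR = 18.3 + 81.2 + 64.2 = 163.7 Ω.
V = V_DC · R/ΣR = 10.8 × 0.3922 = 4.236 V.

V ≈ 4.24 V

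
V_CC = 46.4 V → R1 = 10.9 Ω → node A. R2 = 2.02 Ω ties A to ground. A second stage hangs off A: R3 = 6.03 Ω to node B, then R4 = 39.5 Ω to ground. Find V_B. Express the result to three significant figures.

V_B ≈ 6.07 V

The second stage (R3 + R4 = 45.53 Ω) loads node A in parallel with R2.
R2 ‖ (R3+R4) = 1.934 Ω.
So V_A = 46.4 × 0.1507 = 6.993 V.
Then the unloaded second divider: V_B = V_A × R4/(R3+R4) = 6.993 × 0.8676 = 6.067 V.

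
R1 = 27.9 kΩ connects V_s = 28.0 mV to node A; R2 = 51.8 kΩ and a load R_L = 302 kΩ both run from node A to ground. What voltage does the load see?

R2 ‖ R_L = (51.8 × 302)/(51.8 + 302) = 44.22 kΩ.
Now apply the divider: V_out = 28.0 × 0.6131 = 17.17 mV.

V_out ≈ 17.2 mV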